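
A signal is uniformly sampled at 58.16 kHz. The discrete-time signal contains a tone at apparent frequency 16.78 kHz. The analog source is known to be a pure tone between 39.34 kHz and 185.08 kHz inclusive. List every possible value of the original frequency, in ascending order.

41.38 kHz, 74.94 kHz, 99.54 kHz, 133.1 kHz, 157.7 kHz

Frequencies that alias to 16.78 kHz are k·fs ± 16.78 kHz for integer k ≥ 0.
k=0: 16.78 kHz.
k=1: 41.38 kHz, 74.94 kHz.
k=2: 99.54 kHz, 133.1 kHz.
k=3: 157.7 kHz, 191.26 kHz.
k=4: 215.86 kHz, 249.42 kHz.
Within [39.34 kHz, 185.08 kHz]: 41.38 kHz, 74.94 kHz, 99.54 kHz, 133.1 kHz, 157.7 kHz.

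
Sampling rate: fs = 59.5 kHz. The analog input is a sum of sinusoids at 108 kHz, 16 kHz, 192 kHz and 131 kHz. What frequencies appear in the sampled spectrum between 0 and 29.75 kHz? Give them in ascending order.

11 kHz, 12 kHz, 13.5 kHz, 16 kHz

fs/2 = 29.75 kHz.
108 kHz mod fs = 48.5 kHz.
48.5 kHz > fs/2 = 29.75 kHz, folds to fs − 48.5 kHz = 11 kHz.
16 kHz ≤ fs/2 = 29.75 kHz, passes unchanged.
192 kHz mod fs = 13.5 kHz.
13.5 kHz ≤ fs/2 = 29.75 kHz, appears at 13.5 kHz.
131 kHz mod fs = 12 kHz.
12 kHz ≤ fs/2 = 29.75 kHz, appears at 12 kHz.
Distinct values: {11 kHz, 12 kHz, 13.5 kHz, 16 kHz}.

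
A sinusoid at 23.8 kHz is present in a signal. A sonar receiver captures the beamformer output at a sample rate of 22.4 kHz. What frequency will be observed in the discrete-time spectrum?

23.8 kHz mod fs = 1.4 kHz.
1.4 kHz ≤ fs/2 = 11.2 kHz, appears at 1.4 kHz.

1.4 kHz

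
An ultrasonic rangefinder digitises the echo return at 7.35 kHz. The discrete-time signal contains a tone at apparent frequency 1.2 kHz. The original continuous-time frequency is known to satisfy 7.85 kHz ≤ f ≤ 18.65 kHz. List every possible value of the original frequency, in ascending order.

8.55 kHz, 13.5 kHz, 15.9 kHz

Frequencies that alias to 1.2 kHz are k·fs ± 1.2 kHz for integer k ≥ 0.
k=0: 1.2 kHz.
k=1: 6.15 kHz, 8.55 kHz.
k=2: 13.5 kHz, 15.9 kHz.
k=3: 20.85 kHz, 23.25 kHz.
Within [7.85 kHz, 18.65 kHz]: 8.55 kHz, 13.5 kHz, 15.9 kHz.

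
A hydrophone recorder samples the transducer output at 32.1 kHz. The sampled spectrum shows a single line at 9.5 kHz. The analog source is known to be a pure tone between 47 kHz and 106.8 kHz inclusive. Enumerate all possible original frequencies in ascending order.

Frequencies that alias to 9.5 kHz are k·fs ± 9.5 kHz for integer k ≥ 0.
k=0: 9.5 kHz.
k=1: 22.6 kHz, 41.6 kHz.
k=2: 54.7 kHz, 73.7 kHz.
k=3: 86.8 kHz, 105.8 kHz.
k=4: 118.9 kHz, 137.9 kHz.
Within [47 kHz, 106.8 kHz]: 54.7 kHz, 73.7 kHz, 86.8 kHz, 105.8 kHz.

54.7 kHz, 73.7 kHz, 86.8 kHz, 105.8 kHz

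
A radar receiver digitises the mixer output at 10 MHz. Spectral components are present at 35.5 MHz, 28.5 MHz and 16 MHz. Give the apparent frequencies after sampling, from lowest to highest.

fs/2 = 5 MHz.
35.5 MHz mod fs = 5.5 MHz.
5.5 MHz > fs/2 = 5 MHz, folds to fs − 5.5 MHz = 4.5 MHz.
28.5 MHz mod fs = 8.5 MHz.
8.5 MHz > fs/2 = 5 MHz, folds to fs − 8.5 MHz = 1.5 MHz.
16 MHz mod fs = 6 MHz.
6 MHz > fs/2 = 5 MHz, folds to fs − 6 MHz = 4 MHz.
Distinct values: {1.5 MHz, 4 MHz, 4.5 MHz}.

1.5 MHz, 4 MHz, 4.5 MHz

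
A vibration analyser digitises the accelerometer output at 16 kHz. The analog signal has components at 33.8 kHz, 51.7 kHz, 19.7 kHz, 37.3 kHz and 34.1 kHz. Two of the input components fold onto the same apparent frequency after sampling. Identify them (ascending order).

19.7 kHz, 51.7 kHz

fs/2 = 8 kHz.
33.8 kHz mod fs = 1.8 kHz.
1.8 kHz ≤ fs/2 = 8 kHz, appears at 1.8 kHz.
51.7 kHz mod fs = 3.7 kHz.
3.7 kHz ≤ fs/2 = 8 kHz, appears at 3.7 kHz.
19.7 kHz mod fs = 3.7 kHz.
3.7 kHz ≤ fs/2 = 8 kHz, appears at 3.7 kHz.
37.3 kHz mod fs = 5.3 kHz.
5.3 kHz ≤ fs/2 = 8 kHz, appears at 5.3 kHz.
34.1 kHz mod fs = 2.1 kHz.
2.1 kHz ≤ fs/2 = 8 kHz, appears at 2.1 kHz.
19.7 kHz and 51.7 kHz both map to 3.7 kHz.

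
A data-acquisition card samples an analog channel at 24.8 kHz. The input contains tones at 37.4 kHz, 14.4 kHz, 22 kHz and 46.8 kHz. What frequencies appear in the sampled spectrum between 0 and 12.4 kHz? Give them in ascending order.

fs/2 = 12.4 kHz.
37.4 kHz mod fs = 12.6 kHz.
12.6 kHz > fs/2 = 12.4 kHz, folds to fs − 12.6 kHz = 12.2 kHz.
14.4 kHz > fs/2 = 12.4 kHz, folds to fs − 14.4 kHz = 10.4 kHz.
22 kHz > fs/2 = 12.4 kHz, folds to fs − 22 kHz = 2.8 kHz.
46.8 kHz mod fs = 22 kHz.
22 kHz > fs/2 = 12.4 kHz, folds to fs − 22 kHz = 2.8 kHz.
Distinct values: {2.8 kHz, 10.4 kHz, 12.2 kHz}.

2.8 kHz, 10.4 kHz, 12.2 kHz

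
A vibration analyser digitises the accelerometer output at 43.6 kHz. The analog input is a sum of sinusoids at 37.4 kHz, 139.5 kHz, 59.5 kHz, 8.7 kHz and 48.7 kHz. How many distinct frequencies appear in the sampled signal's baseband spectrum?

fs/2 = 21.8 kHz.
37.4 kHz > fs/2 = 21.8 kHz, folds to fs − 37.4 kHz = 6.2 kHz.
139.5 kHz mod fs = 8.7 kHz.
8.7 kHz ≤ fs/2 = 21.8 kHz, appears at 8.7 kHz.
59.5 kHz mod fs = 15.9 kHz.
15.9 kHz ≤ fs/2 = 21.8 kHz, appears at 15.9 kHz.
8.7 kHz ≤ fs/2 = 21.8 kHz, passes unchanged.
48.7 kHz mod fs = 5.1 kHz.
5.1 kHz ≤ fs/2 = 21.8 kHz, appears at 5.1 kHz.
Distinct values: {5.1 kHz, 6.2 kHz, 8.7 kHz, 15.9 kHz} → 4.

4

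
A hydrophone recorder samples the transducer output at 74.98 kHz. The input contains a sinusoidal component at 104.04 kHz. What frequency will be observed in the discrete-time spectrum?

29.06 kHz

104.04 kHz mod fs = 29.06 kHz.
29.06 kHz ≤ fs/2 = 37.49 kHz, appears at 29.06 kHz.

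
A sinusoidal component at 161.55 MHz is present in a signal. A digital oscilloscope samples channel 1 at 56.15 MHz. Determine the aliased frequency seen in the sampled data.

161.55 MHz mod fs = 49.25 MHz.
49.25 MHz > fs/2 = 28.075 MHz, folds to fs − 49.25 MHz = 6.9 MHz.

6.9 MHz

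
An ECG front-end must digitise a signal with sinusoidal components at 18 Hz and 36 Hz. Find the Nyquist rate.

72 Hz

Highest-frequency component: 36 Hz.
Nyquist rate = 2 × 36 Hz = 72 Hz.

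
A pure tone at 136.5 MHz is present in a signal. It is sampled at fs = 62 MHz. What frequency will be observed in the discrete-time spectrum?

12.5 MHz

136.5 MHz mod fs = 12.5 MHz.
12.5 MHz ≤ fs/2 = 31 MHz, appears at 12.5 MHz.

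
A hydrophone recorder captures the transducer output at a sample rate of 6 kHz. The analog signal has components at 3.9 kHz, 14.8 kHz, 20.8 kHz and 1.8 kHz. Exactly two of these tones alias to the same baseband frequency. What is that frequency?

2.8 kHz

fs/2 = 3 kHz.
3.9 kHz > fs/2 = 3 kHz, folds to fs − 3.9 kHz = 2.1 kHz.
14.8 kHz mod fs = 2.8 kHz.
2.8 kHz ≤ fs/2 = 3 kHz, appears at 2.8 kHz.
20.8 kHz mod fs = 2.8 kHz.
2.8 kHz ≤ fs/2 = 3 kHz, appears at 2.8 kHz.
1.8 kHz ≤ fs/2 = 3 kHz, passes unchanged.
14.8 kHz and 20.8 kHz both map to 2.8 kHz.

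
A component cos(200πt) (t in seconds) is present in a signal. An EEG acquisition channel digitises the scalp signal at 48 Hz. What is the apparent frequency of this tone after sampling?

4 Hz

ω = 200π rad/s → f = ω/(2π) = 100 Hz.
100 Hz mod fs = 4 Hz.
4 Hz ≤ fs/2 = 24 Hz, appears at 4 Hz.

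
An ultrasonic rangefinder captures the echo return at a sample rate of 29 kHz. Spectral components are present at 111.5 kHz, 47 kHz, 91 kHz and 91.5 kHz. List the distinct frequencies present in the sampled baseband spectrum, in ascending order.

4 kHz, 4.5 kHz, 11 kHz

fs/2 = 14.5 kHz.
111.5 kHz mod fs = 24.5 kHz.
24.5 kHz > fs/2 = 14.5 kHz, folds to fs − 24.5 kHz = 4.5 kHz.
47 kHz mod fs = 18 kHz.
18 kHz > fs/2 = 14.5 kHz, folds to fs − 18 kHz = 11 kHz.
91 kHz mod fs = 4 kHz.
4 kHz ≤ fs/2 = 14.5 kHz, appears at 4 kHz.
91.5 kHz mod fs = 4.5 kHz.
4.5 kHz ≤ fs/2 = 14.5 kHz, appears at 4.5 kHz.
Distinct values: {4 kHz, 4.5 kHz, 11 kHz}.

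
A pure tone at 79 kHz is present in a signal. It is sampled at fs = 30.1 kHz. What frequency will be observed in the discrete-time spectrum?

11.3 kHz

79 kHz mod fs = 18.8 kHz.
18.8 kHz > fs/2 = 15.05 kHz, folds to fs − 18.8 kHz = 11.3 kHz.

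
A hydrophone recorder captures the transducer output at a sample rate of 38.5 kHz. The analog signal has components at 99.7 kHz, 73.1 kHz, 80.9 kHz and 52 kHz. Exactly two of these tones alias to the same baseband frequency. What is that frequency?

3.9 kHz

fs/2 = 19.25 kHz.
99.7 kHz mod fs = 22.7 kHz.
22.7 kHz > fs/2 = 19.25 kHz, folds to fs − 22.7 kHz = 15.8 kHz.
73.1 kHz mod fs = 34.6 kHz.
34.6 kHz > fs/2 = 19.25 kHz, folds to fs − 34.6 kHz = 3.9 kHz.
80.9 kHz mod fs = 3.9 kHz.
3.9 kHz ≤ fs/2 = 19.25 kHz, appears at 3.9 kHz.
52 kHz mod fs = 13.5 kHz.
13.5 kHz ≤ fs/2 = 19.25 kHz, appears at 13.5 kHz.
73.1 kHz and 80.9 kHz both map to 3.9 kHz.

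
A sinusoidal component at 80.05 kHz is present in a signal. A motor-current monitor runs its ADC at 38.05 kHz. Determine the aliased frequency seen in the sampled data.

3.95 kHz

80.05 kHz mod fs = 3.95 kHz.
3.95 kHz ≤ fs/2 = 19.025 kHz, appears at 3.95 kHz.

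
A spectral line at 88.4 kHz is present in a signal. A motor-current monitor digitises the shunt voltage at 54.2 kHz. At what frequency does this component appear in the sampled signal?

88.4 kHz mod fs = 34.2 kHz.
34.2 kHz > fs/2 = 27.1 kHz, folds to fs − 34.2 kHz = 20 kHz.

20 kHz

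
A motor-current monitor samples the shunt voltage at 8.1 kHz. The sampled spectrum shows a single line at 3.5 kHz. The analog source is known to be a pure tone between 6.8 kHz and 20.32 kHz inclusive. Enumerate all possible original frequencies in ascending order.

11.6 kHz, 12.7 kHz, 19.7 kHz

Frequencies that alias to 3.5 kHz are k·fs ± 3.5 kHz for integer k ≥ 0.
k=0: 3.5 kHz.
k=1: 4.6 kHz, 11.6 kHz.
k=2: 12.7 kHz, 19.7 kHz.
k=3: 20.8 kHz, 27.8 kHz.
Within [6.8 kHz, 20.32 kHz]: 11.6 kHz, 12.7 kHz, 19.7 kHz.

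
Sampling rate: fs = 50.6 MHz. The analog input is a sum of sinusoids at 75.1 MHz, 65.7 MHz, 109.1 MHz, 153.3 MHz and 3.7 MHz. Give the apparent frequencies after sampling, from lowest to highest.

fs/2 = 25.3 MHz.
75.1 MHz mod fs = 24.5 MHz.
24.5 MHz ≤ fs/2 = 25.3 MHz, appears at 24.5 MHz.
65.7 MHz mod fs = 15.1 MHz.
15.1 MHz ≤ fs/2 = 25.3 MHz, appears at 15.1 MHz.
109.1 MHz mod fs = 7.9 MHz.
7.9 MHz ≤ fs/2 = 25.3 MHz, appears at 7.9 MHz.
153.3 MHz mod fs = 1.5 MHz.
1.5 MHz ≤ fs/2 = 25.3 MHz, appears at 1.5 MHz.
3.7 MHz ≤ fs/2 = 25.3 MHz, passes unchanged.
Distinct values: {1.5 MHz, 3.7 MHz, 7.9 MHz, 15.1 MHz, 24.5 MHz}.

1.5 MHz, 3.7 MHz, 7.9 MHz, 15.1 MHz, 24.5 MHz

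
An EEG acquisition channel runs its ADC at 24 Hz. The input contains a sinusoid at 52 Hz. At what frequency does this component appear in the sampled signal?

52 Hz mod fs = 4 Hz.
4 Hz ≤ fs/2 = 12 Hz, appears at 4 Hz.

4 Hz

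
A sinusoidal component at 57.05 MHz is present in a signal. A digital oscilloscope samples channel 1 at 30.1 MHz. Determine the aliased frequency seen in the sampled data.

57.05 MHz mod fs = 26.95 MHz.
26.95 MHz > fs/2 = 15.05 MHz, folds to fs − 26.95 MHz = 3.15 MHz.

3.15 MHz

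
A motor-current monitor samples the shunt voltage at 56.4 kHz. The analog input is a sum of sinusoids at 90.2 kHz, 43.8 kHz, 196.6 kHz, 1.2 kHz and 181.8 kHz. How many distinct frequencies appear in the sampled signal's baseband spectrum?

fs/2 = 28.2 kHz.
90.2 kHz mod fs = 33.8 kHz.
33.8 kHz > fs/2 = 28.2 kHz, folds to fs − 33.8 kHz = 22.6 kHz.
43.8 kHz > fs/2 = 28.2 kHz, folds to fs − 43.8 kHz = 12.6 kHz.
196.6 kHz mod fs = 27.4 kHz.
27.4 kHz ≤ fs/2 = 28.2 kHz, appears at 27.4 kHz.
1.2 kHz ≤ fs/2 = 28.2 kHz, passes unchanged.
181.8 kHz mod fs = 12.6 kHz.
12.6 kHz ≤ fs/2 = 28.2 kHz, appears at 12.6 kHz.
Distinct values: {1.2 kHz, 12.6 kHz, 22.6 kHz, 27.4 kHz} → 4.

4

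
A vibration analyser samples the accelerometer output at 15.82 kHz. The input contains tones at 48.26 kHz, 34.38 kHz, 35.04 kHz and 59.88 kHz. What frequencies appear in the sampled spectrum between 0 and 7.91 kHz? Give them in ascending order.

0.8 kHz, 2.74 kHz, 3.4 kHz

fs/2 = 7.91 kHz.
48.26 kHz mod fs = 0.8 kHz.
0.8 kHz ≤ fs/2 = 7.91 kHz, appears at 0.8 kHz.
34.38 kHz mod fs = 2.74 kHz.
2.74 kHz ≤ fs/2 = 7.91 kHz, appears at 2.74 kHz.
35.04 kHz mod fs = 3.4 kHz.
3.4 kHz ≤ fs/2 = 7.91 kHz, appears at 3.4 kHz.
59.88 kHz mod fs = 12.42 kHz.
12.42 kHz > fs/2 = 7.91 kHz, folds to fs − 12.42 kHz = 3.4 kHz.
Distinct values: {0.8 kHz, 2.74 kHz, 3.4 kHz}.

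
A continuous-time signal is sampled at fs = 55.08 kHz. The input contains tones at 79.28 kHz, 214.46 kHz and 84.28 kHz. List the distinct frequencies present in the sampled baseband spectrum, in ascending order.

5.86 kHz, 24.2 kHz, 25.88 kHz

fs/2 = 27.54 kHz.
79.28 kHz mod fs = 24.2 kHz.
24.2 kHz ≤ fs/2 = 27.54 kHz, appears at 24.2 kHz.
214.46 kHz mod fs = 49.22 kHz.
49.22 kHz > fs/2 = 27.54 kHz, folds to fs − 49.22 kHz = 5.86 kHz.
84.28 kHz mod fs = 29.2 kHz.
29.2 kHz > fs/2 = 27.54 kHz, folds to fs − 29.2 kHz = 25.88 kHz.
Distinct values: {5.86 kHz, 24.2 kHz, 25.88 kHz}.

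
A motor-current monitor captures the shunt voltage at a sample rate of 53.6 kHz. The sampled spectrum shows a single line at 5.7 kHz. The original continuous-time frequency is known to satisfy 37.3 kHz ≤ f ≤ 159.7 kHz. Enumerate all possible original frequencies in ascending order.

Frequencies that alias to 5.7 kHz are k·fs ± 5.7 kHz for integer k ≥ 0.
k=0: 5.7 kHz.
k=1: 47.9 kHz, 59.3 kHz.
k=2: 101.5 kHz, 112.9 kHz.
k=3: 155.1 kHz, 166.5 kHz.
k=4: 208.7 kHz, 220.1 kHz.
Within [37.3 kHz, 159.7 kHz]: 47.9 kHz, 59.3 kHz, 101.5 kHz, 112.9 kHz, 155.1 kHz.

47.9 kHz, 59.3 kHz, 101.5 kHz, 112.9 kHz, 155.1 kHz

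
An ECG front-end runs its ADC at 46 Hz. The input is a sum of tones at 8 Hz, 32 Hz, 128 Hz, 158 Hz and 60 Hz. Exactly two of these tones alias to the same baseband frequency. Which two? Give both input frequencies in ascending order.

32 Hz, 60 Hz

fs/2 = 23 Hz.
8 Hz ≤ fs/2 = 23 Hz, passes unchanged.
32 Hz > fs/2 = 23 Hz, folds to fs − 32 Hz = 14 Hz.
128 Hz mod fs = 36 Hz.
36 Hz > fs/2 = 23 Hz, folds to fs − 36 Hz = 10 Hz.
158 Hz mod fs = 20 Hz.
20 Hz ≤ fs/2 = 23 Hz, appears at 20 Hz.
60 Hz mod fs = 14 Hz.
14 Hz ≤ fs/2 = 23 Hz, appears at 14 Hz.
32 Hz and 60 Hz both map to 14 Hz.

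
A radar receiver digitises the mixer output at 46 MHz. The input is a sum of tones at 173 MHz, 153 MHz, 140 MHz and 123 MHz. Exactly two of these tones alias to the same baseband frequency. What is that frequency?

fs/2 = 23 MHz.
173 MHz mod fs = 35 MHz.
35 MHz > fs/2 = 23 MHz, folds to fs − 35 MHz = 11 MHz.
153 MHz mod fs = 15 MHz.
15 MHz ≤ fs/2 = 23 MHz, appears at 15 MHz.
140 MHz mod fs = 2 MHz.
2 MHz ≤ fs/2 = 23 MHz, appears at 2 MHz.
123 MHz mod fs = 31 MHz.
31 MHz > fs/2 = 23 MHz, folds to fs − 31 MHz = 15 MHz.
123 MHz and 153 MHz both map to 15 MHz.

15 MHz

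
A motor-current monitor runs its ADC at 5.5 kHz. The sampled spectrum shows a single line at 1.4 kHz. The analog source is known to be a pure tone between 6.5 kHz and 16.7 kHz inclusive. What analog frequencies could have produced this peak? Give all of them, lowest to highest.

6.9 kHz, 9.6 kHz, 12.4 kHz, 15.1 kHz

Frequencies that alias to 1.4 kHz are k·fs ± 1.4 kHz for integer k ≥ 0.
k=0: 1.4 kHz.
k=1: 4.1 kHz, 6.9 kHz.
k=2: 9.6 kHz, 12.4 kHz.
k=3: 15.1 kHz, 17.9 kHz.
k=4: 20.6 kHz, 23.4 kHz.
Within [6.5 kHz, 16.7 kHz]: 6.9 kHz, 9.6 kHz, 12.4 kHz, 15.1 kHz.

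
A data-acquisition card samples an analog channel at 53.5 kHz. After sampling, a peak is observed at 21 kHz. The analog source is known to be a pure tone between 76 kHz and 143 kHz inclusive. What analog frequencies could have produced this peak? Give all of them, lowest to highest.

Frequencies that alias to 21 kHz are k·fs ± 21 kHz for integer k ≥ 0.
k=0: 21 kHz.
k=1: 32.5 kHz, 74.5 kHz.
k=2: 86 kHz, 128 kHz.
k=3: 139.5 kHz, 181.5 kHz.
k=4: 193 kHz, 235 kHz.
Within [76 kHz, 143 kHz]: 86 kHz, 128 kHz, 139.5 kHz.

86 kHz, 128 kHz, 139.5 kHz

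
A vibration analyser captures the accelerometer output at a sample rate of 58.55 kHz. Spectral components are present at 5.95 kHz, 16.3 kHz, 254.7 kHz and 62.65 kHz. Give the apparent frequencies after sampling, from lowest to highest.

4.1 kHz, 5.95 kHz, 16.3 kHz, 20.5 kHz

fs/2 = 29.275 kHz.
5.95 kHz ≤ fs/2 = 29.275 kHz, passes unchanged.
16.3 kHz ≤ fs/2 = 29.275 kHz, passes unchanged.
254.7 kHz mod fs = 20.5 kHz.
20.5 kHz ≤ fs/2 = 29.275 kHz, appears at 20.5 kHz.
62.65 kHz mod fs = 4.1 kHz.
4.1 kHz ≤ fs/2 = 29.275 kHz, appears at 4.1 kHz.
Distinct values: {4.1 kHz, 5.95 kHz, 16.3 kHz, 20.5 kHz}.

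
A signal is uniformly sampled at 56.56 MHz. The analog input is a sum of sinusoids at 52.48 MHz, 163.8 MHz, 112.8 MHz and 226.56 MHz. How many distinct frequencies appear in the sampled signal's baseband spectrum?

fs/2 = 28.28 MHz.
52.48 MHz > fs/2 = 28.28 MHz, folds to fs − 52.48 MHz = 4.08 MHz.
163.8 MHz mod fs = 50.68 MHz.
50.68 MHz > fs/2 = 28.28 MHz, folds to fs − 50.68 MHz = 5.88 MHz.
112.8 MHz mod fs = 56.24 MHz.
56.24 MHz > fs/2 = 28.28 MHz, folds to fs − 56.24 MHz = 0.32 MHz.
226.56 MHz mod fs = 0.32 MHz.
0.32 MHz ≤ fs/2 = 28.28 MHz, appears at 0.32 MHz.
Distinct values: {0.32 MHz, 4.08 MHz, 5.88 MHz} → 3.

3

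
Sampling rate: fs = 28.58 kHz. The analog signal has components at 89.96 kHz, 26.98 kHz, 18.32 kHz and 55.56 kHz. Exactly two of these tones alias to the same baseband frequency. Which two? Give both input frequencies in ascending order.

fs/2 = 14.29 kHz.
89.96 kHz mod fs = 4.22 kHz.
4.22 kHz ≤ fs/2 = 14.29 kHz, appears at 4.22 kHz.
26.98 kHz > fs/2 = 14.29 kHz, folds to fs − 26.98 kHz = 1.6 kHz.
18.32 kHz > fs/2 = 14.29 kHz, folds to fs − 18.32 kHz = 10.26 kHz.
55.56 kHz mod fs = 26.98 kHz.
26.98 kHz > fs/2 = 14.29 kHz, folds to fs − 26.98 kHz = 1.6 kHz.
26.98 kHz and 55.56 kHz both map to 1.6 kHz.

26.98 kHz, 55.56 kHz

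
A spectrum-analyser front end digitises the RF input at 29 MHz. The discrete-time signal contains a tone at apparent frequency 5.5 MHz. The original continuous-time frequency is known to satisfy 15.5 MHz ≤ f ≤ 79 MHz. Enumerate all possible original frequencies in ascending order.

Frequencies that alias to 5.5 MHz are k·fs ± 5.5 MHz for integer k ≥ 0.
k=0: 5.5 MHz.
k=1: 23.5 MHz, 34.5 MHz.
k=2: 52.5 MHz, 63.5 MHz.
k=3: 81.5 MHz, 92.5 MHz.
Within [15.5 MHz, 79 MHz]: 23.5 MHz, 34.5 MHz, 52.5 MHz, 63.5 MHz.

23.5 MHz, 34.5 MHz, 52.5 MHz, 63.5 MHz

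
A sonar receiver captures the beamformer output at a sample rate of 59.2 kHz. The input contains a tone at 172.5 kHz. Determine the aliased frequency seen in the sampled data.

5.1 kHz

172.5 kHz mod fs = 54.1 kHz.
54.1 kHz > fs/2 = 29.6 kHz, folds to fs − 54.1 kHz = 5.1 kHz.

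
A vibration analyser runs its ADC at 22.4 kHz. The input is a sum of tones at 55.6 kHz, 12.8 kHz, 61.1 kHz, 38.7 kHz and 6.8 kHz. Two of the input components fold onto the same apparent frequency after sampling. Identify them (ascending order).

fs/2 = 11.2 kHz.
55.6 kHz mod fs = 10.8 kHz.
10.8 kHz ≤ fs/2 = 11.2 kHz, appears at 10.8 kHz.
12.8 kHz > fs/2 = 11.2 kHz, folds to fs − 12.8 kHz = 9.6 kHz.
61.1 kHz mod fs = 16.3 kHz.
16.3 kHz > fs/2 = 11.2 kHz, folds to fs − 16.3 kHz = 6.1 kHz.
38.7 kHz mod fs = 16.3 kHz.
16.3 kHz > fs/2 = 11.2 kHz, folds to fs − 16.3 kHz = 6.1 kHz.
6.8 kHz ≤ fs/2 = 11.2 kHz, passes unchanged.
38.7 kHz and 61.1 kHz both map to 6.1 kHz.

38.7 kHz, 61.1 kHz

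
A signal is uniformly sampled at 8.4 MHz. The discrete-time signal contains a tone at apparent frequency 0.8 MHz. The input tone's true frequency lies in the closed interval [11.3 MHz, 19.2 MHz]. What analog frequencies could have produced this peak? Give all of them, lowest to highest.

16 MHz, 17.6 MHz

Frequencies that alias to 0.8 MHz are k·fs ± 0.8 MHz for integer k ≥ 0.
k=0: 0.8 MHz.
k=1: 7.6 MHz, 9.2 MHz.
k=2: 16 MHz, 17.6 MHz.
k=3: 24.4 MHz, 26 MHz.
Within [11.3 MHz, 19.2 MHz]: 16 MHz, 17.6 MHz.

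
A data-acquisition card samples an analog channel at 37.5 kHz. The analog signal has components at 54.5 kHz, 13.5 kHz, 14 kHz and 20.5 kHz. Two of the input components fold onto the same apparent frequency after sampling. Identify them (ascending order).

fs/2 = 18.75 kHz.
54.5 kHz mod fs = 17 kHz.
17 kHz ≤ fs/2 = 18.75 kHz, appears at 17 kHz.
13.5 kHz ≤ fs/2 = 18.75 kHz, passes unchanged.
14 kHz ≤ fs/2 = 18.75 kHz, passes unchanged.
20.5 kHz > fs/2 = 18.75 kHz, folds to fs − 20.5 kHz = 17 kHz.
20.5 kHz and 54.5 kHz both map to 17 kHz.

20.5 kHz, 54.5 kHz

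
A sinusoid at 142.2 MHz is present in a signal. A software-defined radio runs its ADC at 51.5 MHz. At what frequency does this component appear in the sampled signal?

12.3 MHz

142.2 MHz mod fs = 39.2 MHz.
39.2 MHz > fs/2 = 25.75 MHz, folds to fs − 39.2 MHz = 12.3 MHz.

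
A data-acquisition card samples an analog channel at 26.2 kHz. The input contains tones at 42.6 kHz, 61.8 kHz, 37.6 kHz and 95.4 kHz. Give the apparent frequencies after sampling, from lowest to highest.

9.4 kHz, 9.8 kHz, 11.4 kHz

fs/2 = 13.1 kHz.
42.6 kHz mod fs = 16.4 kHz.
16.4 kHz > fs/2 = 13.1 kHz, folds to fs − 16.4 kHz = 9.8 kHz.
61.8 kHz mod fs = 9.4 kHz.
9.4 kHz ≤ fs/2 = 13.1 kHz, appears at 9.4 kHz.
37.6 kHz mod fs = 11.4 kHz.
11.4 kHz ≤ fs/2 = 13.1 kHz, appears at 11.4 kHz.
95.4 kHz mod fs = 16.8 kHz.
16.8 kHz > fs/2 = 13.1 kHz, folds to fs − 16.8 kHz = 9.4 kHz.
Distinct values: {9.4 kHz, 9.8 kHz, 11.4 kHz}.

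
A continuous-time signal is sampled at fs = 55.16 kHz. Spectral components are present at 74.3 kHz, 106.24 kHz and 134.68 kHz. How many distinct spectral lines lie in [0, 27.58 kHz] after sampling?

fs/2 = 27.58 kHz.
74.3 kHz mod fs = 19.14 kHz.
19.14 kHz ≤ fs/2 = 27.58 kHz, appears at 19.14 kHz.
106.24 kHz mod fs = 51.08 kHz.
51.08 kHz > fs/2 = 27.58 kHz, folds to fs − 51.08 kHz = 4.08 kHz.
134.68 kHz mod fs = 24.36 kHz.
24.36 kHz ≤ fs/2 = 27.58 kHz, appears at 24.36 kHz.
Distinct values: {4.08 kHz, 19.14 kHz, 24.36 kHz} → 3.

3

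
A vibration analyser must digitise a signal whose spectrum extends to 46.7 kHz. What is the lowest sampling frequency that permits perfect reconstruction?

Nyquist rate = 2 × 46.7 kHz = 93.4 kHz.

93.4 kHz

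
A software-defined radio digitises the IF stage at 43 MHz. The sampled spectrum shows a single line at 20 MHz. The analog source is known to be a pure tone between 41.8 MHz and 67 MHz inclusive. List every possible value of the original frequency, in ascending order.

63 MHz, 66 MHz

Frequencies that alias to 20 MHz are k·fs ± 20 MHz for integer k ≥ 0.
k=0: 20 MHz.
k=1: 23 MHz, 63 MHz.
k=2: 66 MHz, 106 MHz.
k=3: 109 MHz, 149 MHz.
Within [41.8 MHz, 67 MHz]: 63 MHz, 66 MHz.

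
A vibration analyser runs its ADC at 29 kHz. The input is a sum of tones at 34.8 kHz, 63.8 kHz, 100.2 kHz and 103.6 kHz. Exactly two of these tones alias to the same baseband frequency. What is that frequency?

5.8 kHz

fs/2 = 14.5 kHz.
34.8 kHz mod fs = 5.8 kHz.
5.8 kHz ≤ fs/2 = 14.5 kHz, appears at 5.8 kHz.
63.8 kHz mod fs = 5.8 kHz.
5.8 kHz ≤ fs/2 = 14.5 kHz, appears at 5.8 kHz.
100.2 kHz mod fs = 13.2 kHz.
13.2 kHz ≤ fs/2 = 14.5 kHz, appears at 13.2 kHz.
103.6 kHz mod fs = 16.6 kHz.
16.6 kHz > fs/2 = 14.5 kHz, folds to fs − 16.6 kHz = 12.4 kHz.
34.8 kHz and 63.8 kHz both map to 5.8 kHz.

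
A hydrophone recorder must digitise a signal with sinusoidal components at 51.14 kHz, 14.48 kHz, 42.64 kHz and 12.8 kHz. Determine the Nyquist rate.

Highest-frequency component: 51.14 kHz.
Nyquist rate = 2 × 51.14 kHz = 102.28 kHz.

102.28 kHz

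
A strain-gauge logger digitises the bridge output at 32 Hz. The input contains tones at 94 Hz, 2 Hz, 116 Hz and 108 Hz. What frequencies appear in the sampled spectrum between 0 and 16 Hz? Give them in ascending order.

2 Hz, 12 Hz

fs/2 = 16 Hz.
94 Hz mod fs = 30 Hz.
30 Hz > fs/2 = 16 Hz, folds to fs − 30 Hz = 2 Hz.
2 Hz ≤ fs/2 = 16 Hz, passes unchanged.
116 Hz mod fs = 20 Hz.
20 Hz > fs/2 = 16 Hz, folds to fs − 20 Hz = 12 Hz.
108 Hz mod fs = 12 Hz.
12 Hz ≤ fs/2 = 16 Hz, appears at 12 Hz.
Distinct values: {2 Hz, 12 Hz}.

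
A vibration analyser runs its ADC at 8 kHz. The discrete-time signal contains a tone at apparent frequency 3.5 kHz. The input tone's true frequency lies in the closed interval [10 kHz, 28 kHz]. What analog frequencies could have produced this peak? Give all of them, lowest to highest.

11.5 kHz, 12.5 kHz, 19.5 kHz, 20.5 kHz, 27.5 kHz

Frequencies that alias to 3.5 kHz are k·fs ± 3.5 kHz for integer k ≥ 0.
k=0: 3.5 kHz.
k=1: 4.5 kHz, 11.5 kHz.
k=2: 12.5 kHz, 19.5 kHz.
k=3: 20.5 kHz, 27.5 kHz.
k=4: 28.5 kHz, 35.5 kHz.
Within [10 kHz, 28 kHz]: 11.5 kHz, 12.5 kHz, 19.5 kHz, 20.5 kHz, 27.5 kHz.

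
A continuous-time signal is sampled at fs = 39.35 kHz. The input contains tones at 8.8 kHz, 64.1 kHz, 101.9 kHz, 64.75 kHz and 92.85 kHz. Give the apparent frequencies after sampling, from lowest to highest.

fs/2 = 19.675 kHz.
8.8 kHz ≤ fs/2 = 19.675 kHz, passes unchanged.
64.1 kHz mod fs = 24.75 kHz.
24.75 kHz > fs/2 = 19.675 kHz, folds to fs − 24.75 kHz = 14.6 kHz.
101.9 kHz mod fs = 23.2 kHz.
23.2 kHz > fs/2 = 19.675 kHz, folds to fs − 23.2 kHz = 16.15 kHz.
64.75 kHz mod fs = 25.4 kHz.
25.4 kHz > fs/2 = 19.675 kHz, folds to fs − 25.4 kHz = 13.95 kHz.
92.85 kHz mod fs = 14.15 kHz.
14.15 kHz ≤ fs/2 = 19.675 kHz, appears at 14.15 kHz.
Distinct values: {8.8 kHz, 13.95 kHz, 14.15 kHz, 14.6 kHz, 16.15 kHz}.

8.8 kHz, 13.95 kHz, 14.15 kHz, 14.6 kHz, 16.15 kHz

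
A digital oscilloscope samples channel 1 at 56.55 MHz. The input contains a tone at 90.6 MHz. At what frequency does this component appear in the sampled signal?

90.6 MHz mod fs = 34.05 MHz.
34.05 MHz > fs/2 = 28.275 MHz, folds to fs − 34.05 MHz = 22.5 MHz.

22.5 MHz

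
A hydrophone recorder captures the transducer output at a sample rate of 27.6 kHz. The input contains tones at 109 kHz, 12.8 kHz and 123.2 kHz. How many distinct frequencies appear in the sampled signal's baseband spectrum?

fs/2 = 13.8 kHz.
109 kHz mod fs = 26.2 kHz.
26.2 kHz > fs/2 = 13.8 kHz, folds to fs − 26.2 kHz = 1.4 kHz.
12.8 kHz ≤ fs/2 = 13.8 kHz, passes unchanged.
123.2 kHz mod fs = 12.8 kHz.
12.8 kHz ≤ fs/2 = 13.8 kHz, appears at 12.8 kHz.
Distinct values: {1.4 kHz, 12.8 kHz} → 2.

2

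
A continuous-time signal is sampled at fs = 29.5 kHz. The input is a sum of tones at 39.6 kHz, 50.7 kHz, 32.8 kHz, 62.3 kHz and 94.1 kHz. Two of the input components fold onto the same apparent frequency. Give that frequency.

3.3 kHz

fs/2 = 14.75 kHz.
39.6 kHz mod fs = 10.1 kHz.
10.1 kHz ≤ fs/2 = 14.75 kHz, appears at 10.1 kHz.
50.7 kHz mod fs = 21.2 kHz.
21.2 kHz > fs/2 = 14.75 kHz, folds to fs − 21.2 kHz = 8.3 kHz.
32.8 kHz mod fs = 3.3 kHz.
3.3 kHz ≤ fs/2 = 14.75 kHz, appears at 3.3 kHz.
62.3 kHz mod fs = 3.3 kHz.
3.3 kHz ≤ fs/2 = 14.75 kHz, appears at 3.3 kHz.
94.1 kHz mod fs = 5.6 kHz.
5.6 kHz ≤ fs/2 = 14.75 kHz, appears at 5.6 kHz.
32.8 kHz and 62.3 kHz both map to 3.3 kHz.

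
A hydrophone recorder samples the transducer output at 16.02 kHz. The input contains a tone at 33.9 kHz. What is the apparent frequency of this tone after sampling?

1.86 kHz

33.9 kHz mod fs = 1.86 kHz.
1.86 kHz ≤ fs/2 = 8.01 kHz, appears at 1.86 kHz.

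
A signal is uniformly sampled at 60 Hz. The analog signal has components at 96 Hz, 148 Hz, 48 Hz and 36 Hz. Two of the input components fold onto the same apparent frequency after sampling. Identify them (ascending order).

fs/2 = 30 Hz.
96 Hz mod fs = 36 Hz.
36 Hz > fs/2 = 30 Hz, folds to fs − 36 Hz = 24 Hz.
148 Hz mod fs = 28 Hz.
28 Hz ≤ fs/2 = 30 Hz, appears at 28 Hz.
48 Hz > fs/2 = 30 Hz, folds to fs − 48 Hz = 12 Hz.
36 Hz > fs/2 = 30 Hz, folds to fs − 36 Hz = 24 Hz.
36 Hz and 96 Hz both map to 24 Hz.

36 Hz, 96 Hz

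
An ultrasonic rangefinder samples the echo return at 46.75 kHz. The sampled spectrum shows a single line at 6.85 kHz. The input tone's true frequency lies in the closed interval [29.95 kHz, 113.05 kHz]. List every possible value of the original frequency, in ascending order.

39.9 kHz, 53.6 kHz, 86.65 kHz, 100.35 kHz

Frequencies that alias to 6.85 kHz are k·fs ± 6.85 kHz for integer k ≥ 0.
k=0: 6.85 kHz.
k=1: 39.9 kHz, 53.6 kHz.
k=2: 86.65 kHz, 100.35 kHz.
k=3: 133.4 kHz, 147.1 kHz.
Within [29.95 kHz, 113.05 kHz]: 39.9 kHz, 53.6 kHz, 86.65 kHz, 100.35 kHz.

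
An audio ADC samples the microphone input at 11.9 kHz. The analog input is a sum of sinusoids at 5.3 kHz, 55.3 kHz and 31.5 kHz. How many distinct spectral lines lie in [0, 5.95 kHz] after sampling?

fs/2 = 5.95 kHz.
5.3 kHz ≤ fs/2 = 5.95 kHz, passes unchanged.
55.3 kHz mod fs = 7.7 kHz.
7.7 kHz > fs/2 = 5.95 kHz, folds to fs − 7.7 kHz = 4.2 kHz.
31.5 kHz mod fs = 7.7 kHz.
7.7 kHz > fs/2 = 5.95 kHz, folds to fs − 7.7 kHz = 4.2 kHz.
Distinct values: {4.2 kHz, 5.3 kHz} → 2.

2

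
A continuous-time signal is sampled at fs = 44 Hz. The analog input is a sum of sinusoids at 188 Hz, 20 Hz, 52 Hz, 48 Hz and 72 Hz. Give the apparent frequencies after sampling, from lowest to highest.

4 Hz, 8 Hz, 12 Hz, 16 Hz, 20 Hz

fs/2 = 22 Hz.
188 Hz mod fs = 12 Hz.
12 Hz ≤ fs/2 = 22 Hz, appears at 12 Hz.
20 Hz ≤ fs/2 = 22 Hz, passes unchanged.
52 Hz mod fs = 8 Hz.
8 Hz ≤ fs/2 = 22 Hz, appears at 8 Hz.
48 Hz mod fs = 4 Hz.
4 Hz ≤ fs/2 = 22 Hz, appears at 4 Hz.
72 Hz mod fs = 28 Hz.
28 Hz > fs/2 = 22 Hz, folds to fs − 28 Hz = 16 Hz.
Distinct values: {4 Hz, 8 Hz, 12 Hz, 16 Hz, 20 Hz}.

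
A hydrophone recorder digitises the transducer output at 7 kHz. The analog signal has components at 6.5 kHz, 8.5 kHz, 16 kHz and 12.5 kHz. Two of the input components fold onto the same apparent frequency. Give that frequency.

1.5 kHz

fs/2 = 3.5 kHz.
6.5 kHz > fs/2 = 3.5 kHz, folds to fs − 6.5 kHz = 0.5 kHz.
8.5 kHz mod fs = 1.5 kHz.
1.5 kHz ≤ fs/2 = 3.5 kHz, appears at 1.5 kHz.
16 kHz mod fs = 2 kHz.
2 kHz ≤ fs/2 = 3.5 kHz, appears at 2 kHz.
12.5 kHz mod fs = 5.5 kHz.
5.5 kHz > fs/2 = 3.5 kHz, folds to fs − 5.5 kHz = 1.5 kHz.
8.5 kHz and 12.5 kHz both map to 1.5 kHz.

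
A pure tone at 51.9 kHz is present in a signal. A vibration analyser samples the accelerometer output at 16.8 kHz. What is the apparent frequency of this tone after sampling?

51.9 kHz mod fs = 1.5 kHz.
1.5 kHz ≤ fs/2 = 8.4 kHz, appears at 1.5 kHz.

1.5 kHz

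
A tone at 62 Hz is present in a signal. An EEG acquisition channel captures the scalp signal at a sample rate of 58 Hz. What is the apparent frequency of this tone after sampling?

4 Hz

62 Hz mod fs = 4 Hz.
4 Hz ≤ fs/2 = 29 Hz, appears at 4 Hz.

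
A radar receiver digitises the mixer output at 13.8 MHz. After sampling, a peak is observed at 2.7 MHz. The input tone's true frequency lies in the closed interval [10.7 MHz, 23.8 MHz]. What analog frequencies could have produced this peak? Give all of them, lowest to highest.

Frequencies that alias to 2.7 MHz are k·fs ± 2.7 MHz for integer k ≥ 0.
k=0: 2.7 MHz.
k=1: 11.1 MHz, 16.5 MHz.
k=2: 24.9 MHz, 30.3 MHz.
Within [10.7 MHz, 23.8 MHz]: 11.1 MHz, 16.5 MHz.

11.1 MHz, 16.5 MHz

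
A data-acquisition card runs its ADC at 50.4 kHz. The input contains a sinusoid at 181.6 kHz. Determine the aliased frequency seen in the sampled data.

20 kHz

181.6 kHz mod fs = 30.4 kHz.
30.4 kHz > fs/2 = 25.2 kHz, folds to fs − 30.4 kHz = 20 kHz.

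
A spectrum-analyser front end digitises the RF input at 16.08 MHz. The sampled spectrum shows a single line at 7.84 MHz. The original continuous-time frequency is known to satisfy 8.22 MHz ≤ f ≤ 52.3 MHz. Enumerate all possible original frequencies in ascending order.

Frequencies that alias to 7.84 MHz are k·fs ± 7.84 MHz for integer k ≥ 0.
k=0: 7.84 MHz.
k=1: 8.24 MHz, 23.92 MHz.
k=2: 24.32 MHz, 40 MHz.
k=3: 40.4 MHz, 56.08 MHz.
k=4: 56.48 MHz, 72.16 MHz.
Within [8.22 MHz, 52.3 MHz]: 8.24 MHz, 23.92 MHz, 24.32 MHz, 40 MHz, 40.4 MHz.

8.24 MHz, 23.92 MHz, 24.32 MHz, 40 MHz, 40.4 MHz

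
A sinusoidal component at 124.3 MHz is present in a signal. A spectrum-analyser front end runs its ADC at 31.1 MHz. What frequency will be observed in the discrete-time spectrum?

0.1 MHz

124.3 MHz mod fs = 31 MHz.
31 MHz > fs/2 = 15.55 MHz, folds to fs − 31 MHz = 0.1 MHz.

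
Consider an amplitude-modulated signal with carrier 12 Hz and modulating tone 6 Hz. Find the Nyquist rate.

36 Hz

AM sidebands sit at fc ± fm = 6 Hz and 18 Hz.
Highest-frequency component: 18 Hz.
Nyquist rate = 2 × 18 Hz = 36 Hz.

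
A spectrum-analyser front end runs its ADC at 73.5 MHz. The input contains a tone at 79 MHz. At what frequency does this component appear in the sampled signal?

5.5 MHz

79 MHz mod fs = 5.5 MHz.
5.5 MHz ≤ fs/2 = 36.75 MHz, appears at 5.5 MHz.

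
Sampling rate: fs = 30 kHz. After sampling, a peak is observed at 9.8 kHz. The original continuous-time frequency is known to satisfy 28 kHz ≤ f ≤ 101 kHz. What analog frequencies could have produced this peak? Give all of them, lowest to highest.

39.8 kHz, 50.2 kHz, 69.8 kHz, 80.2 kHz, 99.8 kHz

Frequencies that alias to 9.8 kHz are k·fs ± 9.8 kHz for integer k ≥ 0.
k=0: 9.8 kHz.
k=1: 20.2 kHz, 39.8 kHz.
k=2: 50.2 kHz, 69.8 kHz.
k=3: 80.2 kHz, 99.8 kHz.
k=4: 110.2 kHz, 129.8 kHz.
Within [28 kHz, 101 kHz]: 39.8 kHz, 50.2 kHz, 69.8 kHz, 80.2 kHz, 99.8 kHz.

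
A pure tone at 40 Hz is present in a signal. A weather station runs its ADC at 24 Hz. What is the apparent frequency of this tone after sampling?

8 Hz

40 Hz mod fs = 16 Hz.
16 Hz > fs/2 = 12 Hz, folds to fs − 16 Hz = 8 Hz.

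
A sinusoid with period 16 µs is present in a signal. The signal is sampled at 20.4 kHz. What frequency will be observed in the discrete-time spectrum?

T = 16 µs → f = 1/T = 62.5 kHz.
62.5 kHz mod fs = 1.3 kHz.
1.3 kHz ≤ fs/2 = 10.2 kHz, appears at 1.3 kHz.

1.3 kHz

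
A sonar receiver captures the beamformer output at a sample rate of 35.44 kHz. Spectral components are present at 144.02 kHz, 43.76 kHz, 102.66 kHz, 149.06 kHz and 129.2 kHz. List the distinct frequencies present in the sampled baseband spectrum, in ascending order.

fs/2 = 17.72 kHz.
144.02 kHz mod fs = 2.26 kHz.
2.26 kHz ≤ fs/2 = 17.72 kHz, appears at 2.26 kHz.
43.76 kHz mod fs = 8.32 kHz.
8.32 kHz ≤ fs/2 = 17.72 kHz, appears at 8.32 kHz.
102.66 kHz mod fs = 31.78 kHz.
31.78 kHz > fs/2 = 17.72 kHz, folds to fs − 31.78 kHz = 3.66 kHz.
149.06 kHz mod fs = 7.3 kHz.
7.3 kHz ≤ fs/2 = 17.72 kHz, appears at 7.3 kHz.
129.2 kHz mod fs = 22.88 kHz.
22.88 kHz > fs/2 = 17.72 kHz, folds to fs − 22.88 kHz = 12.56 kHz.
Distinct values: {2.26 kHz, 3.66 kHz, 7.3 kHz, 8.32 kHz, 12.56 kHz}.

2.26 kHz, 3.66 kHz, 7.3 kHz, 8.32 kHz, 12.56 kHz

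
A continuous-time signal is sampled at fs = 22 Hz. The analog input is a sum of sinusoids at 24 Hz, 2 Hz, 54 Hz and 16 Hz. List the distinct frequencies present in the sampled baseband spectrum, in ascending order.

fs/2 = 11 Hz.
24 Hz mod fs = 2 Hz.
2 Hz ≤ fs/2 = 11 Hz, appears at 2 Hz.
2 Hz ≤ fs/2 = 11 Hz, passes unchanged.
54 Hz mod fs = 10 Hz.
10 Hz ≤ fs/2 = 11 Hz, appears at 10 Hz.
16 Hz > fs/2 = 11 Hz, folds to fs − 16 Hz = 6 Hz.
Distinct values: {2 Hz, 6 Hz, 10 Hz}.

2 Hz, 6 Hz, 10 Hz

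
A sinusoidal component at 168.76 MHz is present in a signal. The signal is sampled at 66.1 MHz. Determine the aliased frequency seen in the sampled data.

168.76 MHz mod fs = 36.56 MHz.
36.56 MHz > fs/2 = 33.05 MHz, folds to fs − 36.56 MHz = 29.54 MHz.

29.54 MHz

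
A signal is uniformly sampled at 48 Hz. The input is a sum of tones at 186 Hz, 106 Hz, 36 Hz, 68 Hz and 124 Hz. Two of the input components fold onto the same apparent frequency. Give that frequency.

fs/2 = 24 Hz.
186 Hz mod fs = 42 Hz.
42 Hz > fs/2 = 24 Hz, folds to fs − 42 Hz = 6 Hz.
106 Hz mod fs = 10 Hz.
10 Hz ≤ fs/2 = 24 Hz, appears at 10 Hz.
36 Hz > fs/2 = 24 Hz, folds to fs − 36 Hz = 12 Hz.
68 Hz mod fs = 20 Hz.
20 Hz ≤ fs/2 = 24 Hz, appears at 20 Hz.
124 Hz mod fs = 28 Hz.
28 Hz > fs/2 = 24 Hz, folds to fs − 28 Hz = 20 Hz.
68 Hz and 124 Hz both map to 20 Hz.

20 Hz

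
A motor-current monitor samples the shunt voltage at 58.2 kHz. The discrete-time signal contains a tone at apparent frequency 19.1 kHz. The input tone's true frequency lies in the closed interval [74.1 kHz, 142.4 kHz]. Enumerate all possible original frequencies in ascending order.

Frequencies that alias to 19.1 kHz are k·fs ± 19.1 kHz for integer k ≥ 0.
k=0: 19.1 kHz.
k=1: 39.1 kHz, 77.3 kHz.
k=2: 97.3 kHz, 135.5 kHz.
k=3: 155.5 kHz, 193.7 kHz.
Within [74.1 kHz, 142.4 kHz]: 77.3 kHz, 97.3 kHz, 135.5 kHz.

77.3 kHz, 97.3 kHz, 135.5 kHz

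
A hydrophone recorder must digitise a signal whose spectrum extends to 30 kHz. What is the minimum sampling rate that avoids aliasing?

60 kHz

Nyquist rate = 2 × 30 kHz = 60 kHz.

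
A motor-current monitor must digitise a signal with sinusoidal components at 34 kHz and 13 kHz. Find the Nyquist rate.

Highest-frequency component: 34 kHz.
Nyquist rate = 2 × 34 kHz = 68 kHz.

68 kHz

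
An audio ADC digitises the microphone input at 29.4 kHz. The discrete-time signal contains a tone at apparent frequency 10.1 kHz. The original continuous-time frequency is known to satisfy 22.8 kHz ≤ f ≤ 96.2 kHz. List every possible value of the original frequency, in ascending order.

39.5 kHz, 48.7 kHz, 68.9 kHz, 78.1 kHz

Frequencies that alias to 10.1 kHz are k·fs ± 10.1 kHz for integer k ≥ 0.
k=0: 10.1 kHz.
k=1: 19.3 kHz, 39.5 kHz.
k=2: 48.7 kHz, 68.9 kHz.
k=3: 78.1 kHz, 98.3 kHz.
k=4: 107.5 kHz, 127.7 kHz.
Within [22.8 kHz, 96.2 kHz]: 39.5 kHz, 48.7 kHz, 68.9 kHz, 78.1 kHz.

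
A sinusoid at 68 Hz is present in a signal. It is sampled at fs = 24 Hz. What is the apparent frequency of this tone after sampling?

68 Hz mod fs = 20 Hz.
20 Hz > fs/2 = 12 Hz, folds to fs − 20 Hz = 4 Hz.

4 Hz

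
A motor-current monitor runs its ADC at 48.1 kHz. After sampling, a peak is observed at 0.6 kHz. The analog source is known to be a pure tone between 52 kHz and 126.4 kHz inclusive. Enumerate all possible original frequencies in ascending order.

95.6 kHz, 96.8 kHz

Frequencies that alias to 0.6 kHz are k·fs ± 0.6 kHz for integer k ≥ 0.
k=0: 0.6 kHz.
k=1: 47.5 kHz, 48.7 kHz.
k=2: 95.6 kHz, 96.8 kHz.
k=3: 143.7 kHz, 144.9 kHz.
Within [52 kHz, 126.4 kHz]: 95.6 kHz, 96.8 kHz.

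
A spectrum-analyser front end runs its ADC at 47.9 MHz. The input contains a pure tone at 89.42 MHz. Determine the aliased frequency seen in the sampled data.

6.38 MHz

89.42 MHz mod fs = 41.52 MHz.
41.52 MHz > fs/2 = 23.95 MHz, folds to fs − 41.52 MHz = 6.38 MHz.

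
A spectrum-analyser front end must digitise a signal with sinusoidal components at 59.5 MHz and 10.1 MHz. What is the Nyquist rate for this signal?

119 MHz

Highest-frequency component: 59.5 MHz.
Nyquist rate = 2 × 59.5 MHz = 119 MHz.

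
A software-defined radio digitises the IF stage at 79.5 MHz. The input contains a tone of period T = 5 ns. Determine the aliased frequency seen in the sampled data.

38.5 MHz

T = 5 ns → f = 1/T = 200 MHz.
200 MHz mod fs = 41 MHz.
41 MHz > fs/2 = 39.75 MHz, folds to fs − 41 MHz = 38.5 MHz.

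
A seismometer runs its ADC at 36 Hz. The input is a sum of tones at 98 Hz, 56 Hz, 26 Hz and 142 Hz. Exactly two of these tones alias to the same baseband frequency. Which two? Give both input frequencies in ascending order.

26 Hz, 98 Hz

fs/2 = 18 Hz.
98 Hz mod fs = 26 Hz.
26 Hz > fs/2 = 18 Hz, folds to fs − 26 Hz = 10 Hz.
56 Hz mod fs = 20 Hz.
20 Hz > fs/2 = 18 Hz, folds to fs − 20 Hz = 16 Hz.
26 Hz > fs/2 = 18 Hz, folds to fs − 26 Hz = 10 Hz.
142 Hz mod fs = 34 Hz.
34 Hz > fs/2 = 18 Hz, folds to fs − 34 Hz = 2 Hz.
26 Hz and 98 Hz both map to 10 Hz.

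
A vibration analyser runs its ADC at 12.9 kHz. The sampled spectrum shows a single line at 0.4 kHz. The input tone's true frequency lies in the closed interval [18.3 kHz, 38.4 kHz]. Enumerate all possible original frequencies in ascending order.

25.4 kHz, 26.2 kHz, 38.3 kHz

Frequencies that alias to 0.4 kHz are k·fs ± 0.4 kHz for integer k ≥ 0.
k=0: 0.4 kHz.
k=1: 12.5 kHz, 13.3 kHz.
k=2: 25.4 kHz, 26.2 kHz.
k=3: 38.3 kHz, 39.1 kHz.
k=4: 51.2 kHz, 52 kHz.
Within [18.3 kHz, 38.4 kHz]: 25.4 kHz, 26.2 kHz, 38.3 kHz.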